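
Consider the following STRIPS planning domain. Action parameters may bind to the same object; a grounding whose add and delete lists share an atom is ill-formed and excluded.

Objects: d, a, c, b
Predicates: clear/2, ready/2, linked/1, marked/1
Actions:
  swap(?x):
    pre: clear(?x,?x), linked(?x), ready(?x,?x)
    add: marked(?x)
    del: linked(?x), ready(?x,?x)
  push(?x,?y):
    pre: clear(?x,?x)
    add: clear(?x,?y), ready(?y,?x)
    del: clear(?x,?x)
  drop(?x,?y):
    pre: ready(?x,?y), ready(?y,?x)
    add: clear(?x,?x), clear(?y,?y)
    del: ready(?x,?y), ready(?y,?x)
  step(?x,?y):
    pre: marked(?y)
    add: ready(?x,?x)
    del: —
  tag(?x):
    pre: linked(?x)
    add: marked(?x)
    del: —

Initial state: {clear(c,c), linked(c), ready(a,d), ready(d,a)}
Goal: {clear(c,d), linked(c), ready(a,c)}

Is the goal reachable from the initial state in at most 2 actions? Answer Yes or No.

1. push(c,d)  →  {clear(c,d), linked(c), ready(a,d), ready(d,a), ready(d,c)}
2. drop(d,a)  →  {clear(a,a), clear(c,d), clear(d,d), linked(c), ready(d,c)}
3. push(d,c)  →  {clear(a,a), clear(c,d), clear(d,c), linked(c), ready(c,d), ready(d,c)}
4. drop(d,c)  →  {clear(a,a), clear(c,c), clear(c,d), clear(d,c), clear(d,d), linked(c)}
5. push(c,a)  →  {clear(a,a), clear(c,a), clear(c,d), clear(d,c), clear(d,d), linked(c), ready(a,c)}
optimal plan length = 5; 5 > 2

No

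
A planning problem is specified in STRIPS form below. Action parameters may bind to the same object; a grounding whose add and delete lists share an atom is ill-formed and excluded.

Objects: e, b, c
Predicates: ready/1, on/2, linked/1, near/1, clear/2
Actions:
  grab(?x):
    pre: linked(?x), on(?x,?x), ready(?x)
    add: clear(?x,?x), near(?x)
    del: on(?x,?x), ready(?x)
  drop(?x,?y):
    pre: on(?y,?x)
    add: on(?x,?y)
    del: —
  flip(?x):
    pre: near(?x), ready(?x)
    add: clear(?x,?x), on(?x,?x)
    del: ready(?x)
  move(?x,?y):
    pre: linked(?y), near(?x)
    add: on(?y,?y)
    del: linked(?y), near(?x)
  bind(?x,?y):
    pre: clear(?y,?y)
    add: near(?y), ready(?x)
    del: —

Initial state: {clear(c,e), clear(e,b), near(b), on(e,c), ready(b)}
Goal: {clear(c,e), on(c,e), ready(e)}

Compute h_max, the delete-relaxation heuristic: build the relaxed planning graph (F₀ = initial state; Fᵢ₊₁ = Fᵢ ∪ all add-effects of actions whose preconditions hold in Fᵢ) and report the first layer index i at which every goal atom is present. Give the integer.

F0 = init (5 atoms)
F1 = F0 ∪ {clear(b,b), on(b,b), on(c,e)}  (8 atoms)
F2 = F1 ∪ {ready(c), ready(e)}  (10 atoms)
goal ⊆ F2  ⇒  h_max = 2

2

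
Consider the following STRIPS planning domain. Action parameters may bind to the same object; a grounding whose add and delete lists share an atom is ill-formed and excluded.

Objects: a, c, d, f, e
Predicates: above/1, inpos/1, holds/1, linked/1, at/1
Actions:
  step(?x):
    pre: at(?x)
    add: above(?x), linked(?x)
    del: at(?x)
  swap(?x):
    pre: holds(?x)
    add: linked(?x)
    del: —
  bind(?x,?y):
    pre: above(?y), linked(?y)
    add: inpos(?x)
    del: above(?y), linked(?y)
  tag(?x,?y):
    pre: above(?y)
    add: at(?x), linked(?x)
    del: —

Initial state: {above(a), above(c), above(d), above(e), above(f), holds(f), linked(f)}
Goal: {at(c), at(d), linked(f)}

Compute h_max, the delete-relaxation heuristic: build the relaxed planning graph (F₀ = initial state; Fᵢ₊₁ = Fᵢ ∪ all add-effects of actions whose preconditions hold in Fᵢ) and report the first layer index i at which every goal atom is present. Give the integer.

F0 = init (7 atoms)
F1 = F0 ∪ {at(a), at(c), at(d), at(e), at(f), inpos(a), inpos(c), inpos(d), inpos(e), inpos(f), linked(a), linked(c), linked(d), linked(e)}  (21 atoms)
goal ⊆ F1  ⇒  h_max = 1

1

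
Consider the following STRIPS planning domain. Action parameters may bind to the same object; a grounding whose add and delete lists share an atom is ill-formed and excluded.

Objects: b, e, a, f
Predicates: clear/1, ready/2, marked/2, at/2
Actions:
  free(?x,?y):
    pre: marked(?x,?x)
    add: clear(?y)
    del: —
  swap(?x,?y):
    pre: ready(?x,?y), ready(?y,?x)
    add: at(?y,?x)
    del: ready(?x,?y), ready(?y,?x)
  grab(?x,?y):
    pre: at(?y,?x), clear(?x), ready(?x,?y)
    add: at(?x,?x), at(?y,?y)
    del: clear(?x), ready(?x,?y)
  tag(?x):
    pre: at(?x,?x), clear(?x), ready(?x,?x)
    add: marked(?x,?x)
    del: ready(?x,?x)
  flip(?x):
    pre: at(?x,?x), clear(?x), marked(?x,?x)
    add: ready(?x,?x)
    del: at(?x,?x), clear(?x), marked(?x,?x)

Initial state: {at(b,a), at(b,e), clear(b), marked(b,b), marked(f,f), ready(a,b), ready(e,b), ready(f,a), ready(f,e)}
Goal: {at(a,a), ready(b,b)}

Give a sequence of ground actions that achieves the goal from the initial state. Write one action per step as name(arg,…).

1. free(b,a)  →  {at(b,a), at(b,e), clear(a), clear(b), marked(b,b), marked(f,f), ready(a,b), ready(e,b), ready(f,a), ready(f,e)}
2. grab(a,b)  →  {at(a,a), at(b,a), at(b,b), at(b,e), clear(b), marked(b,b), marked(f,f), ready(e,b), ready(f,a), ready(f,e)}
3. flip(b)  →  {at(a,a), at(b,a), at(b,e), marked(f,f), ready(b,b), ready(e,b), ready(f,a), ready(f,e)}

free(b,a); grab(a,b); flip(b)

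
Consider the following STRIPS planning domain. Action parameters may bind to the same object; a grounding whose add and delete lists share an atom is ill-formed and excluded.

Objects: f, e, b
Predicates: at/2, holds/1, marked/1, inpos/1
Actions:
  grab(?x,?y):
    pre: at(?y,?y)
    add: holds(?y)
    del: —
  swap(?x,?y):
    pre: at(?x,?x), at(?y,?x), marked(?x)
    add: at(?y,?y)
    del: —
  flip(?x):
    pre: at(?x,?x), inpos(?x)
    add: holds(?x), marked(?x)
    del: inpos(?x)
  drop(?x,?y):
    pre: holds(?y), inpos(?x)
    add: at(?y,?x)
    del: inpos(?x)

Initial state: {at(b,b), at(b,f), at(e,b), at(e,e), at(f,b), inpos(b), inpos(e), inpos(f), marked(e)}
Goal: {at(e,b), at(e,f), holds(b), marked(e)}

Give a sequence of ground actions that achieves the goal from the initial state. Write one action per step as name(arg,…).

grab(f,e); grab(f,b); drop(f,e)

1. grab(f,e)  →  {at(b,b), at(b,f), at(e,b), at(e,e), at(f,b), holds(e), inpos(b), inpos(e), inpos(f), marked(e)}
2. grab(f,b)  →  {at(b,b), at(b,f), at(e,b), at(e,e), at(f,b), holds(b), holds(e), inpos(b), inpos(e), inpos(f), marked(e)}
3. drop(f,e)  →  {at(b,b), at(b,f), at(e,b), at(e,e), at(e,f), at(f,b), holds(b), holds(e), inpos(b), inpos(e), marked(e)}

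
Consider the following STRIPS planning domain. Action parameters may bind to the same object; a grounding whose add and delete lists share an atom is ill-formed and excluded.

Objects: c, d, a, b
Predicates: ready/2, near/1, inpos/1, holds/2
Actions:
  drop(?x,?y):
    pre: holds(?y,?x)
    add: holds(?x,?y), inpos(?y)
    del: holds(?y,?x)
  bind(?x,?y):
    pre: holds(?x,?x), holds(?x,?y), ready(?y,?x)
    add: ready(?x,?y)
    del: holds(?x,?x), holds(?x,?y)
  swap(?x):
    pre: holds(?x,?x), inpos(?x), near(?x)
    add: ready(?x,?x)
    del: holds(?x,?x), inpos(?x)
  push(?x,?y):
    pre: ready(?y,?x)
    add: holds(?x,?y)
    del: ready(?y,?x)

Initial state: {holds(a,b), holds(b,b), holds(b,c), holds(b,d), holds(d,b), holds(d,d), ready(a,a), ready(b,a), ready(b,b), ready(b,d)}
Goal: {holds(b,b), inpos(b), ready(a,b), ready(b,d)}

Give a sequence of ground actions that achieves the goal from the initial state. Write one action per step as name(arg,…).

drop(c,b); push(a,a); bind(a,b)

1. drop(c,b)  →  {holds(a,b), holds(b,b), holds(b,d), holds(c,b), holds(d,b), holds(d,d), inpos(b), ready(a,a), ready(b,a), ready(b,b), ready(b,d)}
2. push(a,a)  →  {holds(a,a), holds(a,b), holds(b,b), holds(b,d), holds(c,b), holds(d,b), holds(d,d), inpos(b), ready(b,a), ready(b,b), ready(b,d)}
3. bind(a,b)  →  {holds(b,b), holds(b,d), holds(c,b), holds(d,b), holds(d,d), inpos(b), ready(a,b), ready(b,a), ready(b,b), ready(b,d)}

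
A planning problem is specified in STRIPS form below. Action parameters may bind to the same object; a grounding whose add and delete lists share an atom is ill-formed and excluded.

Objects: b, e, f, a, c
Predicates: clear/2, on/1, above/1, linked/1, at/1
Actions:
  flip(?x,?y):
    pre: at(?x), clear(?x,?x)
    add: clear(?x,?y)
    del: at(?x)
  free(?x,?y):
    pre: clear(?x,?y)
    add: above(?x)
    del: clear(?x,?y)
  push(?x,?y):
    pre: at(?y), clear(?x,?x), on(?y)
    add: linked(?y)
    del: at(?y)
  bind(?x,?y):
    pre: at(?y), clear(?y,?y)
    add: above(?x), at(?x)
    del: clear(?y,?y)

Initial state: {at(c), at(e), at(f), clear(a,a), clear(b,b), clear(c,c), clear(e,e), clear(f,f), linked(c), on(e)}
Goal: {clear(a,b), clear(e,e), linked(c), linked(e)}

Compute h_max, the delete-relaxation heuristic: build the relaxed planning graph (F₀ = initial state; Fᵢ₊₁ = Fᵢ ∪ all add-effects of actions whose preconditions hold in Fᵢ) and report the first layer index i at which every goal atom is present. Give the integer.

F0 = init (10 atoms)
F1 = F0 ∪ {above(a), above(b), above(c), above(e), above(f), at(a), at(b), clear(c,a), clear(c,b), clear(c,e), clear(c,f), clear(e,a), clear(e,b), clear(e,c), clear(e,f), clear(f,a), clear(f,b), clear(f,c), clear(f,e), linked(e)}  (30 atoms)
F2 = F1 ∪ {clear(a,b), clear(a,c), clear(a,e), clear(a,f), clear(b,a), clear(b,c), clear(b,e), clear(b,f)}  (38 atoms)
goal ⊆ F2  ⇒  h_max = 2

2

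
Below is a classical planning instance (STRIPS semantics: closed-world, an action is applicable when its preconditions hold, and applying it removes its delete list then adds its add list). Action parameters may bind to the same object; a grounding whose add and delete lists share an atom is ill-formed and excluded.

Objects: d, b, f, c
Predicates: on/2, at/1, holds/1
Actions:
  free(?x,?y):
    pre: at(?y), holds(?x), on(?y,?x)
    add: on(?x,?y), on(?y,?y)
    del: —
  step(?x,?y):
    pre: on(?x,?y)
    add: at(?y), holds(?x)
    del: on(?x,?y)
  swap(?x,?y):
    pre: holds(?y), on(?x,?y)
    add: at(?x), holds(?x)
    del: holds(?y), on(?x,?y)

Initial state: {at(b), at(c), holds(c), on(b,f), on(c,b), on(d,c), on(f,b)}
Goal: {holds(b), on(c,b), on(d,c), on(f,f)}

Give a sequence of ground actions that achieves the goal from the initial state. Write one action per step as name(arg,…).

step(b,f); free(b,f)

1. step(b,f)  →  {at(b), at(c), at(f), holds(b), holds(c), on(c,b), on(d,c), on(f,b)}
2. free(b,f)  →  {at(b), at(c), at(f), holds(b), holds(c), on(b,f), on(c,b), on(d,c), on(f,b), on(f,f)}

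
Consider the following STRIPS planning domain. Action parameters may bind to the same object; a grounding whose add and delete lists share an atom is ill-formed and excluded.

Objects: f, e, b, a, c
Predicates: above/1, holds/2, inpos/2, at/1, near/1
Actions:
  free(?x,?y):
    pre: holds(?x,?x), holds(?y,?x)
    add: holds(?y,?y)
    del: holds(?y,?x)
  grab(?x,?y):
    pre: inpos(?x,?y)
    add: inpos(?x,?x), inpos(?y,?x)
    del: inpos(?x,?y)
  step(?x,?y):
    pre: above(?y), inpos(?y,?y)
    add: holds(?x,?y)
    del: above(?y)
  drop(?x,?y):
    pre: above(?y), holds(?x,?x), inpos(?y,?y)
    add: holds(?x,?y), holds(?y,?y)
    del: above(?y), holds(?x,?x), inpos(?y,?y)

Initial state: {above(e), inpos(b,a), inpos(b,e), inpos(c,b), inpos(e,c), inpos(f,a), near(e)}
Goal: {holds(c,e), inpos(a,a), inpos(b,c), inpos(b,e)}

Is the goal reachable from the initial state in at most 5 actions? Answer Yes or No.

1. grab(f,a)  →  {above(e), inpos(a,f), inpos(b,a), inpos(b,e), inpos(c,b), inpos(e,c), inpos(f,f), near(e)}
2. grab(e,c)  →  {above(e), inpos(a,f), inpos(b,a), inpos(b,e), inpos(c,b), inpos(c,e), inpos(e,e), inpos(f,f), near(e)}
3. grab(a,f)  →  {above(e), inpos(a,a), inpos(b,a), inpos(b,e), inpos(c,b), inpos(c,e), inpos(e,e), inpos(f,a), inpos(f,f), near(e)}
4. grab(c,b)  →  {above(e), inpos(a,a), inpos(b,a), inpos(b,c), inpos(b,e), inpos(c,c), inpos(c,e), inpos(e,e), inpos(f,a), inpos(f,f), near(e)}
5. step(c,e)  →  {holds(c,e), inpos(a,a), inpos(b,a), inpos(b,c), inpos(b,e), inpos(c,c), inpos(c,e), inpos(e,e), inpos(f,a), inpos(f,f), near(e)}
optimal plan length = 5; 5 ≤ 5

Yes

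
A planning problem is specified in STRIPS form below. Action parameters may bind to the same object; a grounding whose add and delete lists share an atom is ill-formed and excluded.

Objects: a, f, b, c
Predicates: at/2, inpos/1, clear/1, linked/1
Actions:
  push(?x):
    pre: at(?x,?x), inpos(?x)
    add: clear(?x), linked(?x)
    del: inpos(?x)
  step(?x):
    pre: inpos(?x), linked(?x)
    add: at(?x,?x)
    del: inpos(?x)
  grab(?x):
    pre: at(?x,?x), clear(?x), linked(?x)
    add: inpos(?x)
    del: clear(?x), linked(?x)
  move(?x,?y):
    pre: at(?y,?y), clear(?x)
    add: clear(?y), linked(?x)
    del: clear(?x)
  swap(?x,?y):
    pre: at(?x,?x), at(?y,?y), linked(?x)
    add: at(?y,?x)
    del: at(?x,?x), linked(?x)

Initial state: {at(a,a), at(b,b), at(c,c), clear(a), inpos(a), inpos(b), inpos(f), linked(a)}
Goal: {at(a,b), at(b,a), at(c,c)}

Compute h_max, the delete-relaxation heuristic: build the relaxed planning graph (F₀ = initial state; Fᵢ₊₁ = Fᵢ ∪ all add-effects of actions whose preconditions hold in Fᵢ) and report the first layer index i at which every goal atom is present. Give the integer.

F0 = init (8 atoms)
F1 = F0 ∪ {at(b,a), at(c,a), clear(b), clear(c), linked(b)}  (13 atoms)
F2 = F1 ∪ {at(a,b), at(c,b), linked(c)}  (16 atoms)
goal ⊆ F2  ⇒  h_max = 2

2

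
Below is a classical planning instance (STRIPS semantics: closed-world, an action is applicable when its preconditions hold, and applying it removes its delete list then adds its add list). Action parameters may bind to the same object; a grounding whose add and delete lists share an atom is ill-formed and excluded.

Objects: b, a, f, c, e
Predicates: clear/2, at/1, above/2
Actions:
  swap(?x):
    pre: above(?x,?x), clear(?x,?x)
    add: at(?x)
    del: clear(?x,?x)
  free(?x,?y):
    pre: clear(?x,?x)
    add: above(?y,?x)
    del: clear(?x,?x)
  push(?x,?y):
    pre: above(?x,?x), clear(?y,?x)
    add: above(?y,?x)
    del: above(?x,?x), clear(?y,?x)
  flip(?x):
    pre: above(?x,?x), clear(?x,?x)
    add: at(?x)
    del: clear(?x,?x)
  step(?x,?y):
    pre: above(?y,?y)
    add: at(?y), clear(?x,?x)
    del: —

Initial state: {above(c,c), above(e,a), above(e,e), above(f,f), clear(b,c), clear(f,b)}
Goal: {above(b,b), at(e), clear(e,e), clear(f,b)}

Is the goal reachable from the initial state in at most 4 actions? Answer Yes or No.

Yes

1. step(b,f)  →  {above(c,c), above(e,a), above(e,e), above(f,f), at(f), clear(b,b), clear(b,c), clear(f,b)}
2. free(b,b)  →  {above(b,b), above(c,c), above(e,a), above(e,e), above(f,f), at(f), clear(b,c), clear(f,b)}
3. step(e,e)  →  {above(b,b), above(c,c), above(e,a), above(e,e), above(f,f), at(e), at(f), clear(b,c), clear(e,e), clear(f,b)}
optimal plan length = 3; 3 ≤ 4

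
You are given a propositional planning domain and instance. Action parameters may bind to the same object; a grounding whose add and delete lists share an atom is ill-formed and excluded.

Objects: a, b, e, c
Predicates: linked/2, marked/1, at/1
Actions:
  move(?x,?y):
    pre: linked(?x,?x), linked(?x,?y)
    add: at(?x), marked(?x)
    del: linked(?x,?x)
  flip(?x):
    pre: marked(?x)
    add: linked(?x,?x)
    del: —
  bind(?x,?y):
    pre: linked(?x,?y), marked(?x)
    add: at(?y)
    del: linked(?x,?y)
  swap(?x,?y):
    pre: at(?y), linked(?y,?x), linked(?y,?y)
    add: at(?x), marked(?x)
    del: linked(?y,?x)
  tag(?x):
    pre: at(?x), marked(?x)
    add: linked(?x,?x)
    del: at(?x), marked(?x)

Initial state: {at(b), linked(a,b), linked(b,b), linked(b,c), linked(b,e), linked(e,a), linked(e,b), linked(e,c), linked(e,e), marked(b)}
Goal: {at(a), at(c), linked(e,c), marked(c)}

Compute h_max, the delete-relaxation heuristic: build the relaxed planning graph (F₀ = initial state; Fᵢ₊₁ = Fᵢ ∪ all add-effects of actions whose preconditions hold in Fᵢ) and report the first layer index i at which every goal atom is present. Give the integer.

F0 = init (10 atoms)
F1 = F0 ∪ {at(c), at(e), marked(c), marked(e)}  (14 atoms)
F2 = F1 ∪ {at(a), linked(c,c), marked(a)}  (17 atoms)
goal ⊆ F2  ⇒  h_max = 2

2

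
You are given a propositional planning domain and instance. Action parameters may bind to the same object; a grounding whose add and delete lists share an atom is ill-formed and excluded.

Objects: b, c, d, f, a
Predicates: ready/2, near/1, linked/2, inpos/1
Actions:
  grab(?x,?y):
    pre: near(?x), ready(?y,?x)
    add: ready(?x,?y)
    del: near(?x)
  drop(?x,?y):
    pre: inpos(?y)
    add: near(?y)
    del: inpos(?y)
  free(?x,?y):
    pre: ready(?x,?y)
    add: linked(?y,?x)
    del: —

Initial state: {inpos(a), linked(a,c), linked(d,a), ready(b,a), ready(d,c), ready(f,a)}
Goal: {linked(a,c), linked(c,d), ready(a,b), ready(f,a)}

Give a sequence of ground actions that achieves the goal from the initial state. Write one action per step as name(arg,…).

1. drop(b,a)  →  {linked(a,c), linked(d,a), near(a), ready(b,a), ready(d,c), ready(f,a)}
2. grab(a,b)  →  {linked(a,c), linked(d,a), ready(a,b), ready(b,a), ready(d,c), ready(f,a)}
3. free(d,c)  →  {linked(a,c), linked(c,d), linked(d,a), ready(a,b), ready(b,a), ready(d,c), ready(f,a)}

drop(b,a); grab(a,b); free(d,c)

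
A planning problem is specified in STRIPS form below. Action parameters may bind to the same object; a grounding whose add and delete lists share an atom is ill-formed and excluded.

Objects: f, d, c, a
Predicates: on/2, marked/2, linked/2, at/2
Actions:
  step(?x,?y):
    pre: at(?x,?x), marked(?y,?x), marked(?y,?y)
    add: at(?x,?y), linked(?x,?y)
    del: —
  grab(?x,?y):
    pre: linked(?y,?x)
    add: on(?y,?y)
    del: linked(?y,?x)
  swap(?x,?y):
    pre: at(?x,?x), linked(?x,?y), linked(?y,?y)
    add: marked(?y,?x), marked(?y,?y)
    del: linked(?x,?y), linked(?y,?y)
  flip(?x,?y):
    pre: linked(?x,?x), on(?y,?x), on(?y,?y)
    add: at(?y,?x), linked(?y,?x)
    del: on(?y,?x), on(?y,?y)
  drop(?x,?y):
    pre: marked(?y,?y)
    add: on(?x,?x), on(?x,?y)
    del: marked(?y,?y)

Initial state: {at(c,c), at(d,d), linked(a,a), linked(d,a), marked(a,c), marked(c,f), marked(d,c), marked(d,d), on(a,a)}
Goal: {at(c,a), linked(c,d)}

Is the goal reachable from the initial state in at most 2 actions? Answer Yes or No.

No

1. step(c,d)  →  {at(c,c), at(c,d), at(d,d), linked(a,a), linked(c,d), linked(d,a), marked(a,c), marked(c,f), marked(d,c), marked(d,d), on(a,a)}
2. swap(d,a)  →  {at(c,c), at(c,d), at(d,d), linked(c,d), marked(a,a), marked(a,c), marked(a,d), marked(c,f), marked(d,c), marked(d,d), on(a,a)}
3. step(c,a)  →  {at(c,a), at(c,c), at(c,d), at(d,d), linked(c,a), linked(c,d), marked(a,a), marked(a,c), marked(a,d), marked(c,f), marked(d,c), marked(d,d), on(a,a)}
optimal plan length = 3; 3 > 2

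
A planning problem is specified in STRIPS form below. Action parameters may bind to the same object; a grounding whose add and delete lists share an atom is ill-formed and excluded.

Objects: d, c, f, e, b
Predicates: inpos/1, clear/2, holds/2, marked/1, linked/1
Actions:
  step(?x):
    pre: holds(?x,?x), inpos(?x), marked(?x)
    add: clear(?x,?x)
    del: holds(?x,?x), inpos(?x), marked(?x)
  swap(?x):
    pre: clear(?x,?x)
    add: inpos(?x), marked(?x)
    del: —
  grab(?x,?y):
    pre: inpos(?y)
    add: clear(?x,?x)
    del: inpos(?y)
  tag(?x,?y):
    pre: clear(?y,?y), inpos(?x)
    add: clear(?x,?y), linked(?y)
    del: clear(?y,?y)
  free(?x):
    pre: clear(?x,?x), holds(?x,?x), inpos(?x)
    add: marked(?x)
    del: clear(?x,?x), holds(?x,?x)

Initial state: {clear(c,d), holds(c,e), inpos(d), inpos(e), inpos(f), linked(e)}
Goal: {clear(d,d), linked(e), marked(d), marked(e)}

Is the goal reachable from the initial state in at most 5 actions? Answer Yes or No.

1. grab(d,d)  →  {clear(c,d), clear(d,d), holds(c,e), inpos(e), inpos(f), linked(e)}
2. swap(d)  →  {clear(c,d), clear(d,d), holds(c,e), inpos(d), inpos(e), inpos(f), linked(e), marked(d)}
3. grab(e,d)  →  {clear(c,d), clear(d,d), clear(e,e), holds(c,e), inpos(e), inpos(f), linked(e), marked(d)}
4. swap(e)  →  {clear(c,d), clear(d,d), clear(e,e), holds(c,e), inpos(e), inpos(f), linked(e), marked(d), marked(e)}
optimal plan length = 4; 4 ≤ 5

Yes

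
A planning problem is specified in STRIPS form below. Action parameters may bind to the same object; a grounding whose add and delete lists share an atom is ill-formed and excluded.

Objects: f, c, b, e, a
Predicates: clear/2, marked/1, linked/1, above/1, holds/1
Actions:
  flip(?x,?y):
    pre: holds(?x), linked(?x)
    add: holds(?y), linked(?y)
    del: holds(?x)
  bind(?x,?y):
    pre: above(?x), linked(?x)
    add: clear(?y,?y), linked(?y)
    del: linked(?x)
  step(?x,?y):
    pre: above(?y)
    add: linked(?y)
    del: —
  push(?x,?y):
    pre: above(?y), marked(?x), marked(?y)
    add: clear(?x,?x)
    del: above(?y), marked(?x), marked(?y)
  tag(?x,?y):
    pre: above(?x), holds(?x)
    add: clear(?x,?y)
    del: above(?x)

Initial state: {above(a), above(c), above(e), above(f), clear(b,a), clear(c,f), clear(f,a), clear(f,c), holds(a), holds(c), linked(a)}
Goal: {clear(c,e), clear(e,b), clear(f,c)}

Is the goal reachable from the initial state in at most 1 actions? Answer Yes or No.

No

1. flip(a,e)  →  {above(a), above(c), above(e), above(f), clear(b,a), clear(c,f), clear(f,a), clear(f,c), holds(c), holds(e), linked(a), linked(e)}
2. tag(c,e)  →  {above(a), above(e), above(f), clear(b,a), clear(c,e), clear(c,f), clear(f,a), clear(f,c), holds(c), holds(e), linked(a), linked(e)}
3. tag(e,b)  →  {above(a), above(f), clear(b,a), clear(c,e), clear(c,f), clear(e,b), clear(f,a), clear(f,c), holds(c), holds(e), linked(a), linked(e)}
optimal plan length = 3; 3 > 1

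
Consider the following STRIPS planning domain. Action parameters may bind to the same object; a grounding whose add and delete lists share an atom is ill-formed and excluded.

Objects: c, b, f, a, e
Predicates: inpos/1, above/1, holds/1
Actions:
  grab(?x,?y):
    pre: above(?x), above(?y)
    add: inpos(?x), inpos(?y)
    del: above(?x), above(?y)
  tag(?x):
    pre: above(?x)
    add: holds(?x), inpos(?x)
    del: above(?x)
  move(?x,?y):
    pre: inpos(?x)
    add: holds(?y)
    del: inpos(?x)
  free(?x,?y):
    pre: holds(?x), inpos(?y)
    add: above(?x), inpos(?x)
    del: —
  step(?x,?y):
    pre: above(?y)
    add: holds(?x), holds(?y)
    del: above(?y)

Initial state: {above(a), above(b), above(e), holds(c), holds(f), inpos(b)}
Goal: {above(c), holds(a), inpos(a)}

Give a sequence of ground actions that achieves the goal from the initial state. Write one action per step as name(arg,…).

tag(a); free(c,b)

1. tag(a)  →  {above(b), above(e), holds(a), holds(c), holds(f), inpos(a), inpos(b)}
2. free(c,b)  →  {above(b), above(c), above(e), holds(a), holds(c), holds(f), inpos(a), inpos(b), inpos(c)}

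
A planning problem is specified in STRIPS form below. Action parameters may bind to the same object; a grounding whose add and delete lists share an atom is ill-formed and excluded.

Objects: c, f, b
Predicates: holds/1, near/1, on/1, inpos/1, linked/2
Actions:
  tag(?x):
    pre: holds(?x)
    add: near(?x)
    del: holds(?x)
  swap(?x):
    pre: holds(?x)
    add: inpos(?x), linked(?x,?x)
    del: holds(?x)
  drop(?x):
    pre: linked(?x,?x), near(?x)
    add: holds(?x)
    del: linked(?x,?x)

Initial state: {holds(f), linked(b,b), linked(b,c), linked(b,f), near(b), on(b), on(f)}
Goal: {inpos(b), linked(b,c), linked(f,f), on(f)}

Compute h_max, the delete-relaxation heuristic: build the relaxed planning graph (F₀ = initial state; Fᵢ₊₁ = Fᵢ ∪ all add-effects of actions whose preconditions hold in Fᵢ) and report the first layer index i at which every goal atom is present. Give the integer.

2

F0 = init (7 atoms)
F1 = F0 ∪ {holds(b), inpos(f), linked(f,f), near(f)}  (11 atoms)
F2 = F1 ∪ {inpos(b)}  (12 atoms)
goal ⊆ F2  ⇒  h_max = 2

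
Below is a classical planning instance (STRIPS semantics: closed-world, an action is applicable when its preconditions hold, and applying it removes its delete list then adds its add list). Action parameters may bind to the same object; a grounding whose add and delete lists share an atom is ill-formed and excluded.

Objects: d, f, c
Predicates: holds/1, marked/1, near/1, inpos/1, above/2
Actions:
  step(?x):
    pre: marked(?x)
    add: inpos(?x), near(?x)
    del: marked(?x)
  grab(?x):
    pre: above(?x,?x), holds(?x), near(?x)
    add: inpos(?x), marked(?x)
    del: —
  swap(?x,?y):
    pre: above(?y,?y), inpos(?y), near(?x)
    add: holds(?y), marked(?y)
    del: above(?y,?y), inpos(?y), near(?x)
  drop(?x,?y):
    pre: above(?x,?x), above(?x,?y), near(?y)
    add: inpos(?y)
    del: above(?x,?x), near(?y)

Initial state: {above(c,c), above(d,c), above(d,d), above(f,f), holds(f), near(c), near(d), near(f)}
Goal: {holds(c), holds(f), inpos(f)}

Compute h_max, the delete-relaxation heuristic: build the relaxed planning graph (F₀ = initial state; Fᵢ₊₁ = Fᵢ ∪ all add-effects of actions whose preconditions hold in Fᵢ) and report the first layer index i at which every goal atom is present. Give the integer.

F0 = init (8 atoms)
F1 = F0 ∪ {inpos(c), inpos(d), inpos(f), marked(f)}  (12 atoms)
F2 = F1 ∪ {holds(c), holds(d), marked(c), marked(d)}  (16 atoms)
goal ⊆ F2  ⇒  h_max = 2

2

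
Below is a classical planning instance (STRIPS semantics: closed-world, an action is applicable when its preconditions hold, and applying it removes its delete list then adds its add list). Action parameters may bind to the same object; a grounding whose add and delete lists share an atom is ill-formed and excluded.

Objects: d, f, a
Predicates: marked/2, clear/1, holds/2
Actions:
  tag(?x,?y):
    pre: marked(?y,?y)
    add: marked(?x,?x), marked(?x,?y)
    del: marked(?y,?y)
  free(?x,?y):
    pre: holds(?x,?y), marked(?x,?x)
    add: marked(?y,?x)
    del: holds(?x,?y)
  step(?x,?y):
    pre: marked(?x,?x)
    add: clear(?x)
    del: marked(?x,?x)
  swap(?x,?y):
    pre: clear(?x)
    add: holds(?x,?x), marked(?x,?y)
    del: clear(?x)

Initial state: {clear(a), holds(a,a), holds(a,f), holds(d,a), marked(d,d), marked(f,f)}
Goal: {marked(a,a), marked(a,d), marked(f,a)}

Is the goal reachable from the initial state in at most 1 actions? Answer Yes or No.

1. tag(a,d)  →  {clear(a), holds(a,a), holds(a,f), holds(d,a), marked(a,a), marked(a,d), marked(f,f)}
2. free(a,f)  →  {clear(a), holds(a,a), holds(d,a), marked(a,a), marked(a,d), marked(f,a), marked(f,f)}
optimal plan length = 2; 2 > 1

No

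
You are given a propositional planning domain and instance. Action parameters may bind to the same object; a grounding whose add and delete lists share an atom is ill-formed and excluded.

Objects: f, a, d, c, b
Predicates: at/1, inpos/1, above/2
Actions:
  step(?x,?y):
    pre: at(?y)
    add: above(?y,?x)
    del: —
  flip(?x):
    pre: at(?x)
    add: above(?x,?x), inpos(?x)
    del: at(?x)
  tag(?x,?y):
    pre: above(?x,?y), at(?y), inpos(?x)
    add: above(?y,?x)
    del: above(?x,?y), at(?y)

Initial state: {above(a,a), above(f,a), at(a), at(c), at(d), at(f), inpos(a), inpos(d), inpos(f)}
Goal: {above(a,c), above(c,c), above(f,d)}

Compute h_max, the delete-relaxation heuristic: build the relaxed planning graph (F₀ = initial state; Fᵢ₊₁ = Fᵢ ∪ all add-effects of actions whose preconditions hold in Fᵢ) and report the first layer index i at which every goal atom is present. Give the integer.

1

F0 = init (9 atoms)
F1 = F0 ∪ {above(a,b), above(a,c), above(a,d), above(a,f), above(c,a), above(c,b), above(c,c), above(c,d), above(c,f), above(d,a), above(d,b), above(d,c), above(d,d), above(d,f), above(f,b), above(f,c), above(f,d), above(f,f), inpos(c)}  (28 atoms)
goal ⊆ F1  ⇒  h_max = 1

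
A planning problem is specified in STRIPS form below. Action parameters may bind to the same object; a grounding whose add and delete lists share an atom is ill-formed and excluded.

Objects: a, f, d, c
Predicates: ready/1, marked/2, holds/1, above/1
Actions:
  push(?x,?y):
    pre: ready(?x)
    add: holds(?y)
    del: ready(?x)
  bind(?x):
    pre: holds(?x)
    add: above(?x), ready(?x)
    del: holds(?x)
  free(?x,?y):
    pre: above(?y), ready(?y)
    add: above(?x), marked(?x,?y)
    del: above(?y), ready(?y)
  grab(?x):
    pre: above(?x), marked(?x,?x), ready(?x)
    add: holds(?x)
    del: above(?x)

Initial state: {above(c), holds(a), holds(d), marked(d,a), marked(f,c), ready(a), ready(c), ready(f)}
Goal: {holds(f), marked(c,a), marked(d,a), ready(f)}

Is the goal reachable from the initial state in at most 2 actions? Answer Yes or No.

No

1. push(a,f)  →  {above(c), holds(a), holds(d), holds(f), marked(d,a), marked(f,c), ready(c), ready(f)}
2. bind(a)  →  {above(a), above(c), holds(d), holds(f), marked(d,a), marked(f,c), ready(a), ready(c), ready(f)}
3. free(c,a)  →  {above(c), holds(d), holds(f), marked(c,a), marked(d,a), marked(f,c), ready(c), ready(f)}
optimal plan length = 3; 3 > 2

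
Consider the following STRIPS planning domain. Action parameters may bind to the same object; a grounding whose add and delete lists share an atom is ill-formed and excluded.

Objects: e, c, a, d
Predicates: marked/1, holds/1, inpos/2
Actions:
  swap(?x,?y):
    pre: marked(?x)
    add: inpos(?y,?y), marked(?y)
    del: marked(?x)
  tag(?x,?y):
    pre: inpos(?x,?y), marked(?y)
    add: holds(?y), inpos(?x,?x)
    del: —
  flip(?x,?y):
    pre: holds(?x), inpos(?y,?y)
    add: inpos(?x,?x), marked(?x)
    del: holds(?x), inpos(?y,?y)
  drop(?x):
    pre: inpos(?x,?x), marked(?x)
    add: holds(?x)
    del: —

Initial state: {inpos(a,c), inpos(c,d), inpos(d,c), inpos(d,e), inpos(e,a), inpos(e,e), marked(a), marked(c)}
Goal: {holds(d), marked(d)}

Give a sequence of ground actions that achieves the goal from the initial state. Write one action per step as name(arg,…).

swap(c,d); tag(c,d)

1. swap(c,d)  →  {inpos(a,c), inpos(c,d), inpos(d,c), inpos(d,d), inpos(d,e), inpos(e,a), inpos(e,e), marked(a), marked(d)}
2. tag(c,d)  →  {holds(d), inpos(a,c), inpos(c,c), inpos(c,d), inpos(d,c), inpos(d,d), inpos(d,e), inpos(e,a), inpos(e,e), marked(a), marked(d)}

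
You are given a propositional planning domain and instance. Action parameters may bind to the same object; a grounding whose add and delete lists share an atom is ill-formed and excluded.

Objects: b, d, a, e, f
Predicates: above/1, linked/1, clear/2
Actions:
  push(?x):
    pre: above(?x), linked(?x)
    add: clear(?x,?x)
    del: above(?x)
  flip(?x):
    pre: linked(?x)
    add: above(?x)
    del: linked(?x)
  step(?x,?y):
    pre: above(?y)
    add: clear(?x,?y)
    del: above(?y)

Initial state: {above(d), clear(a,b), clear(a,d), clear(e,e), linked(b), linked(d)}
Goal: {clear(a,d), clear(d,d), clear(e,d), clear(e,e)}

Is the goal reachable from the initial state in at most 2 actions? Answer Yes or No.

1. push(d)  →  {clear(a,b), clear(a,d), clear(d,d), clear(e,e), linked(b), linked(d)}
2. flip(d)  →  {above(d), clear(a,b), clear(a,d), clear(d,d), clear(e,e), linked(b)}
3. step(e,d)  →  {clear(a,b), clear(a,d), clear(d,d), clear(e,d), clear(e,e), linked(b)}
optimal plan length = 3; 3 > 2

No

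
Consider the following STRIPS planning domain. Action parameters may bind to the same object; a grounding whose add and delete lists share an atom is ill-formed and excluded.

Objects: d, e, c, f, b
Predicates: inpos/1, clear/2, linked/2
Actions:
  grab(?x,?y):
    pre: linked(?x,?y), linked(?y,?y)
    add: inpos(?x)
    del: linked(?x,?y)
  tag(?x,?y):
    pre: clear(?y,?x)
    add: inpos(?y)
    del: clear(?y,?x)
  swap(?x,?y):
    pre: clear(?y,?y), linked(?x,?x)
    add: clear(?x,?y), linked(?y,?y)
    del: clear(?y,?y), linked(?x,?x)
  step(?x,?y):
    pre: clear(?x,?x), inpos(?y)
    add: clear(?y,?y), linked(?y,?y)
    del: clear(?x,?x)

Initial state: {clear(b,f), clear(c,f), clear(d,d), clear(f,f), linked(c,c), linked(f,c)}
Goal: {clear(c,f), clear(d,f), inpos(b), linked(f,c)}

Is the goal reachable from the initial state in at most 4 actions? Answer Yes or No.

Yes

1. tag(f,b)  →  {clear(c,f), clear(d,d), clear(f,f), inpos(b), linked(c,c), linked(f,c)}
2. swap(c,d)  →  {clear(c,d), clear(c,f), clear(f,f), inpos(b), linked(d,d), linked(f,c)}
3. swap(d,f)  →  {clear(c,d), clear(c,f), clear(d,f), inpos(b), linked(f,c), linked(f,f)}
optimal plan length = 3; 3 ≤ 4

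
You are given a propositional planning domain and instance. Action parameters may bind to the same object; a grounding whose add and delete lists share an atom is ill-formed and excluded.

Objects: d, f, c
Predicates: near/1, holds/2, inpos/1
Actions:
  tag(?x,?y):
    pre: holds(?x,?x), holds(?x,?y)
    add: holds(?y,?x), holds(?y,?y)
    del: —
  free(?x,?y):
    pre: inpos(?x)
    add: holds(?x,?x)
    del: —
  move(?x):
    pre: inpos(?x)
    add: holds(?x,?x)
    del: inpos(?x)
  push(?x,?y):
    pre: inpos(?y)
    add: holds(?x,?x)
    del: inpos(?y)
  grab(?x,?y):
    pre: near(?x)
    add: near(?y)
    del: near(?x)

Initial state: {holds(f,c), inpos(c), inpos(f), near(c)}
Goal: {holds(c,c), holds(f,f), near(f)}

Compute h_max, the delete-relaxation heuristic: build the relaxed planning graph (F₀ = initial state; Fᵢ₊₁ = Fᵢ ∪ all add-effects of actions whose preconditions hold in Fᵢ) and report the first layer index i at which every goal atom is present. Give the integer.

1

F0 = init (4 atoms)
F1 = F0 ∪ {holds(c,c), holds(d,d), holds(f,f), near(d), near(f)}  (9 atoms)
goal ⊆ F1  ⇒  h_max = 1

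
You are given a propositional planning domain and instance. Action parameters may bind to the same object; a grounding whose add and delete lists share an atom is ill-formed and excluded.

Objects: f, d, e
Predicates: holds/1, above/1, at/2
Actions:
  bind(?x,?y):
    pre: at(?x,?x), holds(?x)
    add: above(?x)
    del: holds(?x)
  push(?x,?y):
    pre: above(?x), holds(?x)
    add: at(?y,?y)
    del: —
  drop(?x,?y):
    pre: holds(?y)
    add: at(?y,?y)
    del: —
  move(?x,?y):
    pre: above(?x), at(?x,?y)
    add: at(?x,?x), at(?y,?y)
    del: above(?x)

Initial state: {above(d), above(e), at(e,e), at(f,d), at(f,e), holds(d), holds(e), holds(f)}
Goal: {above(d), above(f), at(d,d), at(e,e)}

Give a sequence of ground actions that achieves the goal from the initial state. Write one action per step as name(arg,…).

1. push(d,f)  →  {above(d), above(e), at(e,e), at(f,d), at(f,e), at(f,f), holds(d), holds(e), holds(f)}
2. bind(f,f)  →  {above(d), above(e), above(f), at(e,e), at(f,d), at(f,e), at(f,f), holds(d), holds(e)}
3. push(d,d)  →  {above(d), above(e), above(f), at(d,d), at(e,e), at(f,d), at(f,e), at(f,f), holds(d), holds(e)}

push(d,f); bind(f,f); push(d,d)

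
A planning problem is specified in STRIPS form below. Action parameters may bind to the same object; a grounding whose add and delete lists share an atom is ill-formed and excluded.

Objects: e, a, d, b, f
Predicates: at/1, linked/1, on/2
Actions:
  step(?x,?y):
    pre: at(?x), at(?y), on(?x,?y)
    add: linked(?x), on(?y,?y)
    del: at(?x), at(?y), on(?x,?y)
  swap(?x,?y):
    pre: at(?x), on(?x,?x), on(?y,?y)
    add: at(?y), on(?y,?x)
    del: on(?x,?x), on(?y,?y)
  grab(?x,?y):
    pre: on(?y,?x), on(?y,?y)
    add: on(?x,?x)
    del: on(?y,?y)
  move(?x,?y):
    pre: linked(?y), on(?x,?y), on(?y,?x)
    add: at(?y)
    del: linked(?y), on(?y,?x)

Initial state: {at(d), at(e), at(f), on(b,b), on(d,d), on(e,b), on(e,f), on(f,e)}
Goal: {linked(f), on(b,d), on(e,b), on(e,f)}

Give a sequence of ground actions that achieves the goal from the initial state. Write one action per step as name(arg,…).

1. step(f,e)  →  {at(d), linked(f), on(b,b), on(d,d), on(e,b), on(e,e), on(e,f)}
2. swap(d,b)  →  {at(b), at(d), linked(f), on(b,d), on(e,b), on(e,e), on(e,f)}

step(f,e); swap(d,b)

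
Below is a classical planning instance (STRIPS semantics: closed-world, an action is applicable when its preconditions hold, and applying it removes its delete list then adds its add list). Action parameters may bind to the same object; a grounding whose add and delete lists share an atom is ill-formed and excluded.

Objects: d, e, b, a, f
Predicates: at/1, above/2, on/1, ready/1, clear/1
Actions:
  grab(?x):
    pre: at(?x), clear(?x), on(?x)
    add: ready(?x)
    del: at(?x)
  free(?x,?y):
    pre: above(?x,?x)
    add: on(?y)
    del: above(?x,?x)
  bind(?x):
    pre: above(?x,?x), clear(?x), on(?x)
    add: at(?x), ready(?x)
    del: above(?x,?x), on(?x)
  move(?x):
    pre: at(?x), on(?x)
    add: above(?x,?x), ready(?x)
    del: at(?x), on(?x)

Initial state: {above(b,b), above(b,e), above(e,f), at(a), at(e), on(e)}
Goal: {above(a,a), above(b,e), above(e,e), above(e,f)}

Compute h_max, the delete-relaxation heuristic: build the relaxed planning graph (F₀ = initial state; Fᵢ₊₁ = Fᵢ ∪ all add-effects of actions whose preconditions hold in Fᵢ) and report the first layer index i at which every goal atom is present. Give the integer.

F0 = init (6 atoms)
F1 = F0 ∪ {above(e,e), on(a), on(b), on(d), on(f), ready(e)}  (12 atoms)
F2 = F1 ∪ {above(a,a), ready(a)}  (14 atoms)
goal ⊆ F2  ⇒  h_max = 2

2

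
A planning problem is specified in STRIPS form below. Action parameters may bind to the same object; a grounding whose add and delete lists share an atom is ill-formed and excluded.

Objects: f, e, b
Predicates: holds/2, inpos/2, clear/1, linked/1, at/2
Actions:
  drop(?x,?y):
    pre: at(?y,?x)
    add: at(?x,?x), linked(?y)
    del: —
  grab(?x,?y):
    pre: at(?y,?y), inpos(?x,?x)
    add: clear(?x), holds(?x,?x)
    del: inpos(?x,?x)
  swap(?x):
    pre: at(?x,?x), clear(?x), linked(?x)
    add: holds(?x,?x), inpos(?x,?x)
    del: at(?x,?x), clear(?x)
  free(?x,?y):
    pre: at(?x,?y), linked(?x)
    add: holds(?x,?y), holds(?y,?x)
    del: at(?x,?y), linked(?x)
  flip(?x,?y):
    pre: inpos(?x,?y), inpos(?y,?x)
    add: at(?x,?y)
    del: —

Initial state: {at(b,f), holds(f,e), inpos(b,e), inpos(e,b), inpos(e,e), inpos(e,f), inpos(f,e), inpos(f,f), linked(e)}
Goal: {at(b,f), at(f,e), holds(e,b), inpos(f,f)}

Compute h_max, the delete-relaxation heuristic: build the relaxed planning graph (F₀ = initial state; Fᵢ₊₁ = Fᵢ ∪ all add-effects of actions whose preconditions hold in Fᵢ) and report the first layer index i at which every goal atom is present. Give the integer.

2

F0 = init (9 atoms)
F1 = F0 ∪ {at(b,e), at(e,b), at(e,e), at(e,f), at(f,e), at(f,f), linked(b)}  (16 atoms)
F2 = F1 ∪ {at(b,b), clear(e), clear(f), holds(b,e), holds(b,f), holds(e,b), holds(e,e), holds(e,f), holds(f,b), holds(f,f), linked(f)}  (27 atoms)
goal ⊆ F2  ⇒  h_max = 2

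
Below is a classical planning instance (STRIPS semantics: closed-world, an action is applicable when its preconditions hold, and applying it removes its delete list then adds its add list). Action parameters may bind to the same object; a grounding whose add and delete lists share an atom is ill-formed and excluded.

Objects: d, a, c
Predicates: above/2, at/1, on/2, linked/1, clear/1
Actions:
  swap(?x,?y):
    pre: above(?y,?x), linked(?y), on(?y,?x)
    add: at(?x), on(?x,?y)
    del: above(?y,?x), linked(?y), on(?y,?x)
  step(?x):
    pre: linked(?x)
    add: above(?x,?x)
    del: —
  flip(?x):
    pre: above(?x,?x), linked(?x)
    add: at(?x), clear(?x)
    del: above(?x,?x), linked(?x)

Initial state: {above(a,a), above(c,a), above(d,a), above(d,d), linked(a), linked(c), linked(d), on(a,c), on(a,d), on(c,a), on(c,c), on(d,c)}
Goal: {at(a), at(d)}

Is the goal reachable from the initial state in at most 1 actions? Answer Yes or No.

1. swap(a,c)  →  {above(a,a), above(d,a), above(d,d), at(a), linked(a), linked(d), on(a,c), on(a,d), on(c,c), on(d,c)}
2. flip(d)  →  {above(a,a), above(d,a), at(a), at(d), clear(d), linked(a), on(a,c), on(a,d), on(c,c), on(d,c)}
optimal plan length = 2; 2 > 1

No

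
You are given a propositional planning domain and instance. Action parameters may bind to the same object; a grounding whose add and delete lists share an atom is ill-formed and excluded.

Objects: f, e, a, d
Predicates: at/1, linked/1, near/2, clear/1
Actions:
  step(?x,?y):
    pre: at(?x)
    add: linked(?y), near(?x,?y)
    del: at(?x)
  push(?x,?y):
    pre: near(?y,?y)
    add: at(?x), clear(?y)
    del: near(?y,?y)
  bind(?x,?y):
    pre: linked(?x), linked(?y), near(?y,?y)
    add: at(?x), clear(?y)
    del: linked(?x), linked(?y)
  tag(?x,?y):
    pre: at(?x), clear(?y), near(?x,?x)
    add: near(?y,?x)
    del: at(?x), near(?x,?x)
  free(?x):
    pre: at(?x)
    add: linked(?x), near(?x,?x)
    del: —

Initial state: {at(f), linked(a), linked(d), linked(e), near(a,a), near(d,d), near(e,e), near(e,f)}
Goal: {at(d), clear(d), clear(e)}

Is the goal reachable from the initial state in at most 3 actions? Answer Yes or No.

1. push(f,e)  →  {at(f), clear(e), linked(a), linked(d), linked(e), near(a,a), near(d,d), near(e,f)}
2. push(d,d)  →  {at(d), at(f), clear(d), clear(e), linked(a), linked(d), linked(e), near(a,a), near(e,f)}
optimal plan length = 2; 2 ≤ 3

Yes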